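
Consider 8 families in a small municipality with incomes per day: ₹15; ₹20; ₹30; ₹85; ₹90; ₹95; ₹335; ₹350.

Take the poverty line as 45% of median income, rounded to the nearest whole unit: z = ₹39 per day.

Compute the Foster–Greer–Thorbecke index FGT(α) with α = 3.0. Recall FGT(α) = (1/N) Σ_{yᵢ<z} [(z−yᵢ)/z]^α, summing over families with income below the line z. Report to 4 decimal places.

Below the line: ₹15, ₹20, ₹30 (q = 3 of N = 8).
Relative gaps: (39−15)/39 = 0.6154; (39−20)/39 = 0.4872; (39−30)/39 = 0.2308.
Raised to α = 3.0: 0.23305; 0.11563; 0.01229.
Sum = 0.360964; FGT(3.0) = 0.360964 / 8 = 0.0451.

0.0451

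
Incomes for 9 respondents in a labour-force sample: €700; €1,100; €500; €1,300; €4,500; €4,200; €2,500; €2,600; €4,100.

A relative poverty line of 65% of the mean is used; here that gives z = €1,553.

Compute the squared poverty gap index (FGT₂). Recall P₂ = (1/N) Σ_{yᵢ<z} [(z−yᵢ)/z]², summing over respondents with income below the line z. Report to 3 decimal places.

0.097

Below the line: €500, €700, €1,100, €1,300 (q = 4 of N = 9).
Gap ratios (z−y)/z: (1553−500)/1553 = 0.6780; (1553−700)/1553 = 0.5493; (1553−1100)/1553 = 0.2917; (1553−1300)/1553 = 0.1629.
Squared: 0.4597; 0.3017; 0.0851; 0.0265.
Sum = 0.873053; P₂ = 0.873053 / 9 = 0.097.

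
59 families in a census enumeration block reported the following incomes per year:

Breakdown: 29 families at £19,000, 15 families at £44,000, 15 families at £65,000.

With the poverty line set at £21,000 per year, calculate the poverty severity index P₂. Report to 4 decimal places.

Incomes under z: 29×£19,000 (q = 29 of N = 59).
Relative gaps: (21000−19000)/21000 = 0.0952 (×29).
Squared: 0.0091 (×29).
Sum = 0.263039; P₂ = 0.263039 / 59 = 0.0045.

0.0045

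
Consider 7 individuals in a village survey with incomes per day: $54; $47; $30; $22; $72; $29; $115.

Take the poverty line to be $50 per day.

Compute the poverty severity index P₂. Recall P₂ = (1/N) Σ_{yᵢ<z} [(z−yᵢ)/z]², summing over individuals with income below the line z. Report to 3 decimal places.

Poor units: $22, $29, $30, $47 (q = 4 of N = 7).
Relative gaps: (50−22)/50 = 0.5600; (50−29)/50 = 0.4200; (50−30)/50 = 0.4000; (50−47)/50 = 0.0600.
Squared: 0.3136; 0.1764; 0.1600; 0.0036.
Sum = 0.653600; P₂ = 0.653600 / 7 = 0.093.

0.093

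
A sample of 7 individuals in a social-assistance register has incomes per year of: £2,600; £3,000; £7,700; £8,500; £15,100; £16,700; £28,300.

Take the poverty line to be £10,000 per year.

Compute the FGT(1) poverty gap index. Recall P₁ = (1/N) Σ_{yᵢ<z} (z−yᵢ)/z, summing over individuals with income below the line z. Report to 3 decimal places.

0.260

Below the line: £2,600, £3,000, £7,700, £8,500 (q = 4 of N = 7).
Normalized shortfalls: (10000−2600)/10000 = 0.7400; (10000−3000)/10000 = 0.7000; (10000−7700)/10000 = 0.2300; (10000−8500)/10000 = 0.1500.
Σ = 1.820000. Dividing by the full population N = 7 gives P₁ = 0.260.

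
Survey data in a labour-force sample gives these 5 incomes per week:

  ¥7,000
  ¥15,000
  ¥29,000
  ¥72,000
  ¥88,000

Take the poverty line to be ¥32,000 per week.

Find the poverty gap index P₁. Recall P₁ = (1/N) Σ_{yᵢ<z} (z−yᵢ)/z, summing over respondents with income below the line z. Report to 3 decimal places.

Below z: ¥7,000, ¥15,000, ¥29,000 (q = 3 of N = 5).
Normalized shortfalls: (32000−7000)/32000 = 0.7812; (32000−15000)/32000 = 0.5312; (32000−29000)/32000 = 0.0938.
Σ = 1.406250. Dividing by the full population N = 5 gives P₁ = 0.281.

0.281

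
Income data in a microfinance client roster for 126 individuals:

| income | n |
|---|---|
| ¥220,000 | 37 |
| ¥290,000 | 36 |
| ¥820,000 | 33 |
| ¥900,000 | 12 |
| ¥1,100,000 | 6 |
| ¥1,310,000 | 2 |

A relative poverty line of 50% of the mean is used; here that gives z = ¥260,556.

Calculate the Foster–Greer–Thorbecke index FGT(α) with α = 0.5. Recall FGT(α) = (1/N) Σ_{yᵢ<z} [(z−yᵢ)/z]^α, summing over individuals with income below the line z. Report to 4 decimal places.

0.1159

Below z: 37×¥220,000 (q = 37 of N = 126).
Normalized shortfalls: (260556−220000)/260556 = 0.1557 (×37).
Raised to α = 0.5: 0.39453 (×37).
Sum = 14.597509; FGT(0.5) = 14.597509 / 126 = 0.1159.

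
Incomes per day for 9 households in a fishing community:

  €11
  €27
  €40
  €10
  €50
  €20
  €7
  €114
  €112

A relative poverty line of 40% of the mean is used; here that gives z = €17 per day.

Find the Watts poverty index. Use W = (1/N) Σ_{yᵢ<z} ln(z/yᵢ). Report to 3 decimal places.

0.206

Poor units: €7, €10, €11 (q = 3 of N = 9).
Log gaps: ln(17/7) = 0.8873; ln(17/10) = 0.5306; ln(17/11) = 0.4353.
W = 1.853250 / 9 = 0.206.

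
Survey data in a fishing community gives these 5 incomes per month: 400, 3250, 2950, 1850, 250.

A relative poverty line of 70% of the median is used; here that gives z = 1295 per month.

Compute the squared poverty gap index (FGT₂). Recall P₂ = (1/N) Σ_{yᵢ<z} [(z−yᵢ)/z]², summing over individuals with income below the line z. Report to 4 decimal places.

Poor units: 250, 400 (q = 2 of N = 5).
Gap ratios (z−y)/z: (1295−250)/1295 = 0.8069; (1295−400)/1295 = 0.6911.
Squared: 0.6512; 0.4776.
Sum = 1.128814; P₂ = 1.128814 / 5 = 0.2258.

0.2258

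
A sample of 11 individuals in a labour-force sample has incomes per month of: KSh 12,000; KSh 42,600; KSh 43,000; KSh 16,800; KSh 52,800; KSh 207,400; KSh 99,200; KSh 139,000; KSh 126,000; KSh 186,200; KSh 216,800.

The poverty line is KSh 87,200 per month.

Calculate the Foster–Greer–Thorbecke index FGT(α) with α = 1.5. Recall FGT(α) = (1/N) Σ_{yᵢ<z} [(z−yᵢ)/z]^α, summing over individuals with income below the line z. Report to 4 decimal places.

0.2273

Below z: KSh 12,000, KSh 16,800, KSh 42,600, KSh 43,000, KSh 52,800 (q = 5 of N = 11).
Relative gaps: (87200−12000)/87200 = 0.8624; (87200−16800)/87200 = 0.8073; (87200−42600)/87200 = 0.5115; (87200−43000)/87200 = 0.5069; (87200−52800)/87200 = 0.3945.
Raised to α = 1.5: 0.80085; 0.72541; 0.36579; 0.36088; 0.24778.
Sum = 2.500704; FGT(1.5) = 2.500704 / 11 = 0.2273.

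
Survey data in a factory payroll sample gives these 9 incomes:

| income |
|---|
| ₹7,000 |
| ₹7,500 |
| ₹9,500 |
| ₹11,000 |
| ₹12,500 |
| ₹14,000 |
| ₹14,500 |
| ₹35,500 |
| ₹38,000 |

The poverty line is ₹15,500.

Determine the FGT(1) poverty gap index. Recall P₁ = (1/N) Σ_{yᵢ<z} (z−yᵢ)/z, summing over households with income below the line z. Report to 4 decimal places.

0.2330

Below the line: ₹7,000, ₹7,500, ₹9,500, ₹11,000, ₹12,500, ₹14,000, ₹14,500 (q = 7 of N = 9).
Normalized shortfalls: (15500−7000)/15500 = 0.5484; (15500−7500)/15500 = 0.5161; (15500−9500)/15500 = 0.3871; (15500−11000)/15500 = 0.2903; (15500−12500)/15500 = 0.1935; (15500−14000)/15500 = 0.0968; (15500−14500)/15500 = 0.0645.
Sum of shortfalls = 2.096774; P₁ averages over all N: 2.096774 / 9 = 0.2330.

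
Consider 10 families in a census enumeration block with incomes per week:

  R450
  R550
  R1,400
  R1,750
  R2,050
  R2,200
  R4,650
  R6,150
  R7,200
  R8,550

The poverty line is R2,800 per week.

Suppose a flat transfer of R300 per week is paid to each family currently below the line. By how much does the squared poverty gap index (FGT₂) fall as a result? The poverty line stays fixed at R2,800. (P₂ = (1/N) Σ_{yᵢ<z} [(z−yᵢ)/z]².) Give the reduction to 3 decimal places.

Before: below the line — R450, R550, R1,400, R1,750, R2,050, R2,200; squared poverty gap index (FGT₂) = 0.18584.
After the R300 transfer: below the line — R750, R850, R1,700, R2,050, R2,350, R2,500; squared poverty gap index (FGT₂) = 0.12844.
Reduction = 0.18584 − 0.12844 = 0.057.

0.057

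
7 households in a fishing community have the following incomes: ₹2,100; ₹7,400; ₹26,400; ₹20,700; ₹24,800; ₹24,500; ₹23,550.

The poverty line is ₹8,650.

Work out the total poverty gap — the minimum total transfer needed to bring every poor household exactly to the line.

Below the line: ₹2,100, ₹7,400 (q = 2 of N = 7).
Individual gaps: 8650−2100 = 6550; 8650−7400 = 1250.
Aggregate gap = ₹7,800.

₹7,800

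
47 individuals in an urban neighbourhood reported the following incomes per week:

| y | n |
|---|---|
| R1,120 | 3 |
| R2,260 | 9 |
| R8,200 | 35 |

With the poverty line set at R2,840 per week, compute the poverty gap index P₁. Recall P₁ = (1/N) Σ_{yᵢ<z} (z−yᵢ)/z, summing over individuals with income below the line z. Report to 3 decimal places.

Poor units: 3×R1,120, 9×R2,260 (q = 12 of N = 47).
Normalized shortfalls: (2840−1120)/2840 = 0.6056 (×3); (2840−2260)/2840 = 0.2042 (×9).
Sum of shortfalls = 3.654930; P₁ averages over all N: 3.654930 / 47 = 0.078.

0.078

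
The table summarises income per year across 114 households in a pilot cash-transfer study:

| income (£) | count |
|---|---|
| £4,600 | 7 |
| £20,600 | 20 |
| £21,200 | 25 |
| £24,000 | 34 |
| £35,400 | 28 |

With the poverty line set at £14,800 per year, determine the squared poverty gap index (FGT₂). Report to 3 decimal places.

0.029

Below the line: 7×£4,600 (q = 7 of N = 114).
Shortfall ratios: (14800−4600)/14800 = 0.6892 (×7).
Squared: 0.4750 (×7).
Sum = 3.324872; P₂ = 3.324872 / 114 = 0.029.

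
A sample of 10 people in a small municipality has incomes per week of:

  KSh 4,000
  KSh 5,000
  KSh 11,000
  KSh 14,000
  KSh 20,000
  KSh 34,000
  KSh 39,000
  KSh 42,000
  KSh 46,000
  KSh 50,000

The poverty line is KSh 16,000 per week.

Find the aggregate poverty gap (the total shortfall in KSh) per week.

KSh 30,000

Incomes under z: KSh 4,000, KSh 5,000, KSh 11,000, KSh 14,000 (q = 4 of N = 10).
Individual gaps: 16000−4000 = 12000; 16000−5000 = 11000; 16000−11000 = 5000; 16000−14000 = 2000.
Aggregate gap = KSh 30,000.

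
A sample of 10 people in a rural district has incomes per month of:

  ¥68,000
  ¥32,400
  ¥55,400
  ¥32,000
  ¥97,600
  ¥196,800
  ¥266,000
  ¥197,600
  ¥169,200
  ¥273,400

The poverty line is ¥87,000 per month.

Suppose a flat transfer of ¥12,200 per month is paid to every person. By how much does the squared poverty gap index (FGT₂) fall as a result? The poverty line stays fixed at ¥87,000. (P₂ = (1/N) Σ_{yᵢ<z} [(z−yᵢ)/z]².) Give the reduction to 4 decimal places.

0.0438

Before: below the line — ¥32,000, ¥32,400, ¥55,400, ¥68,000; squared poverty gap index (FGT₂) = 0.097314.
After the ¥12,200 transfer: below the line — ¥44,200, ¥44,600, ¥67,600, ¥80,200; squared poverty gap index (FGT₂) = 0.053537.
Reduction = 0.097314 − 0.053537 = 0.0438.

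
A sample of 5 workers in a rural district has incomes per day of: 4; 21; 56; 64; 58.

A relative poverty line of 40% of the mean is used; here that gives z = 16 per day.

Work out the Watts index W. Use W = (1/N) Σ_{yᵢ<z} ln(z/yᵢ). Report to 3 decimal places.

Below z: 4 (q = 1 of N = 5).
Log gaps: ln(16/4) = 1.3863.
W = 1.386294 / 5 = 0.277.

0.277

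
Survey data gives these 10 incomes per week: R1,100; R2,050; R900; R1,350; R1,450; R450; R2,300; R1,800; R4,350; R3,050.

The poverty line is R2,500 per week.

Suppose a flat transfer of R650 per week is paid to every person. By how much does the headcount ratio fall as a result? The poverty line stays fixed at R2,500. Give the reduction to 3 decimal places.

Before: below the line — R450, R900, R1,100, R1,350, R1,450, R1,800, R2,050, R2,300; headcount ratio = 0.80000.
After the R650 transfer: below the line — R1,100, R1,550, R1,750, R2,000, R2,100, R2,450; headcount ratio = 0.60000.
Reduction = 0.80000 − 0.60000 = 0.200.

0.200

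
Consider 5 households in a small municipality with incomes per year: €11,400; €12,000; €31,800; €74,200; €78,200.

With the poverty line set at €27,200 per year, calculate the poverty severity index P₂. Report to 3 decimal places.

0.130

Incomes under z: €11,400, €12,000 (q = 2 of N = 5).
Shortfall ratios: (27200−11400)/27200 = 0.5809; (27200−12000)/27200 = 0.5588.
Squared: 0.3374; 0.3123.
Sum = 0.649708; P₂ = 0.649708 / 5 = 0.130.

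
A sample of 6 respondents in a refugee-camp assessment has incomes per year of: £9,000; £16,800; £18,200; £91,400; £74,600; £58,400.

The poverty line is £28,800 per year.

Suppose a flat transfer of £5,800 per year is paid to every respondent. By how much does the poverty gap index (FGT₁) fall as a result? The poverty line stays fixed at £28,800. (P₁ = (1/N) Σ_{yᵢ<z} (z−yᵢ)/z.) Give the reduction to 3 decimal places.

Before: below the line — £9,000, £16,800, £18,200; poverty gap index (FGT₁) = 0.24537.
After the £5,800 transfer: below the line — £14,800, £22,600, £24,000; poverty gap index (FGT₁) = 0.14468.
Reduction = 0.24537 − 0.14468 = 0.101.

0.101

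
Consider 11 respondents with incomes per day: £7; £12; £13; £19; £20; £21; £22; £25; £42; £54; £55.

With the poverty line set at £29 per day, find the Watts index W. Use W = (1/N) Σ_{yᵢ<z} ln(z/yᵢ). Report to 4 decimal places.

0.4225

Poor units: £7, £12, £13, £19, £20, £21, £22, £25 (q = 8 of N = 11).
ln(z/y) terms: ln(29/7) = 1.4214; ln(29/12) = 0.8824; ln(29/13) = 0.8023; ln(29/19) = 0.4229; ln(29/20) = 0.3716; ln(29/21) = 0.3228; ln(29/22) = 0.2763; ln(29/25) = 0.1484.
W = 4.647989 / 11 = 0.4225.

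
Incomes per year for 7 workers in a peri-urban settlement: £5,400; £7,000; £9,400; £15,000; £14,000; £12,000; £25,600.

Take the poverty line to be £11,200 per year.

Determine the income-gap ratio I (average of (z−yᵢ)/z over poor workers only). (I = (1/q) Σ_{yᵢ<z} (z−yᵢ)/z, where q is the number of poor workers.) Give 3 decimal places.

0.351

Below z: £5,400, £7,000, £9,400 (q = 3 of N = 7).
Relative gaps: 0.5179, 0.3750, 0.1607; sum = 1.053571.
I averages over the q = 3 poor units only: 1.053571 / 3 = 0.351.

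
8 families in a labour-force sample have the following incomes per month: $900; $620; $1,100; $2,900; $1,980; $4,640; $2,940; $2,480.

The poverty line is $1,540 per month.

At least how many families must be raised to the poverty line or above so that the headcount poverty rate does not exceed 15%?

2

3 of the 8 families are poor, so H = 3/8 = 0.375.
A headcount ratio of at most 15% allows at most ⌊0.15 × 8⌋ = 1 poor families.
So at least 3 − 1 = 2 must be lifted.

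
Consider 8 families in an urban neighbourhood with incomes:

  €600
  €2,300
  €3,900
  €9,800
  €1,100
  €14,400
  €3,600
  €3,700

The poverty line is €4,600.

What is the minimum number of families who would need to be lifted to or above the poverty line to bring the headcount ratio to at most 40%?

3

6 of the 8 families are poor, so H = 6/8 = 0.750.
A headcount ratio of at most 40% allows at most ⌊0.40 × 8⌋ = 3 poor families.
So at least 6 − 3 = 3 must be lifted.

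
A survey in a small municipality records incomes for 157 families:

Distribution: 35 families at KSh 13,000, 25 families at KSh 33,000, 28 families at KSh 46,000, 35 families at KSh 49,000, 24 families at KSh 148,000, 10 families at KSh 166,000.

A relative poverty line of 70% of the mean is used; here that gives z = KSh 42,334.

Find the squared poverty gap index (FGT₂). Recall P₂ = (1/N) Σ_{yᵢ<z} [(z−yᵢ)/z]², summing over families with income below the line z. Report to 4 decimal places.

0.1148

Below z: 35×KSh 13,000, 25×KSh 33,000 (q = 60 of N = 157).
Shortfall ratios: (42334−13000)/42334 = 0.6929 (×35); (42334−33000)/42334 = 0.2205 (×25).
Squared: 0.4801 (×35); 0.0486 (×25).
Sum = 18.020086; P₂ = 18.020086 / 157 = 0.1148.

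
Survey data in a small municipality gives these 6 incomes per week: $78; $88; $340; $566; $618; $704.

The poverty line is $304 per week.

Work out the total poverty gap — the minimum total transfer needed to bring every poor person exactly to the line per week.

Incomes under z: $78, $88 (q = 2 of N = 6).
Individual gaps: 304−78 = 226; 304−88 = 216.
Aggregate gap = $442.

$442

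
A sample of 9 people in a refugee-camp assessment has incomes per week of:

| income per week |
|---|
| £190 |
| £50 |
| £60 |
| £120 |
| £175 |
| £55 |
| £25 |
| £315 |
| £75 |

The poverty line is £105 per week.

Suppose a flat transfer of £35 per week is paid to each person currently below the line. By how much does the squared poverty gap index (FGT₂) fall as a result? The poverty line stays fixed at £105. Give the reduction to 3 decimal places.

0.122

Before: below the line — £25, £50, £55, £60, £75; squared poverty gap index (FGT₂) = 0.14966.
After the £35 transfer: below the line — £60, £85, £90, £95; squared poverty gap index (FGT₂) = 0.02771.
Reduction = 0.14966 − 0.02771 = 0.122.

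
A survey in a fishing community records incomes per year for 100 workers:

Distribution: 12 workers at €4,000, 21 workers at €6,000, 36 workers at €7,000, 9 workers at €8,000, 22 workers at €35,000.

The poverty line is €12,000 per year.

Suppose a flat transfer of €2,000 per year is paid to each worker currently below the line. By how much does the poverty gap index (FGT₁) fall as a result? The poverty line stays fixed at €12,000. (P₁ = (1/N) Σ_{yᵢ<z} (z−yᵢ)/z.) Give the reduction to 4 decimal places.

Before: below the line — 12×€4,000, 21×€6,000, 36×€7,000, 9×€8,000; poverty gap index (FGT₁) = 0.365000.
After the €2,000 transfer: below the line — 12×€6,000, 21×€8,000, 36×€9,000, 9×€10,000; poverty gap index (FGT₁) = 0.235000.
Reduction = 0.365000 − 0.235000 = 0.1300.

0.1300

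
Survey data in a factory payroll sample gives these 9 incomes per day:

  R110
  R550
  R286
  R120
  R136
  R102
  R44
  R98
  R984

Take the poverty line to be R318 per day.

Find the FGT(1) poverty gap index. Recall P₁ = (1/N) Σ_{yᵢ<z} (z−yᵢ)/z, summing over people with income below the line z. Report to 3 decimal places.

0.465

Incomes under z: R44, R98, R102, R110, R120, R136, R286 (q = 7 of N = 9).
Normalized shortfalls: (318−44)/318 = 0.8616; (318−98)/318 = 0.6918; (318−102)/318 = 0.6792; (318−110)/318 = 0.6541; (318−120)/318 = 0.6226; (318−136)/318 = 0.5723; (318−286)/318 = 0.1006.
Σ = 4.182390. Dividing by the full population N = 9 gives P₁ = 0.465.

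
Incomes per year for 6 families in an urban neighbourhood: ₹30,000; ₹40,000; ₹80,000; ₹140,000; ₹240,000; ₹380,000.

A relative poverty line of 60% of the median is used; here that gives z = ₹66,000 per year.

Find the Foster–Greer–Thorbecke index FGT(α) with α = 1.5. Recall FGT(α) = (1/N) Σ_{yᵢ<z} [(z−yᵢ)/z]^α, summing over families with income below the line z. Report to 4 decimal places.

Incomes under z: ₹30,000, ₹40,000 (q = 2 of N = 6).
Shortfall ratios: (66000−30000)/66000 = 0.5455; (66000−40000)/66000 = 0.3939.
Raised to α = 1.5: 0.40284; 0.24725.
Sum = 0.650099; FGT(1.5) = 0.650099 / 6 = 0.1083.

0.1083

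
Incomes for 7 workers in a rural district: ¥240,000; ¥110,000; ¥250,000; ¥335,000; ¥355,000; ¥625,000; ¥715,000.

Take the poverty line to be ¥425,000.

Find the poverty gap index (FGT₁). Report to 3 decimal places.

Below the line: ¥110,000, ¥240,000, ¥250,000, ¥335,000, ¥355,000 (q = 5 of N = 7).
Gap ratios (z−y)/z: (425000−110000)/425000 = 0.7412; (425000−240000)/425000 = 0.4353; (425000−250000)/425000 = 0.4118; (425000−335000)/425000 = 0.2118; (425000−355000)/425000 = 0.1647.
Σ = 1.964706. Dividing by the full population N = 7 gives P₁ = 0.281.

0.281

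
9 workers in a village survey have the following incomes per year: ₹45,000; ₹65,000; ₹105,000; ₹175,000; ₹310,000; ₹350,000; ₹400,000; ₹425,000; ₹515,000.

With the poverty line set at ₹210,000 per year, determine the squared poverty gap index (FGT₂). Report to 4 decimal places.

Incomes under z: ₹45,000, ₹65,000, ₹105,000, ₹175,000 (q = 4 of N = 9).
Shortfall ratios: (210000−45000)/210000 = 0.7857; (210000−65000)/210000 = 0.6905; (210000−105000)/210000 = 0.5000; (210000−175000)/210000 = 0.1667.
Squared: 0.6173; 0.4768; 0.2500; 0.0278.
Sum = 1.371882; P₂ = 1.371882 / 9 = 0.1524.

0.1524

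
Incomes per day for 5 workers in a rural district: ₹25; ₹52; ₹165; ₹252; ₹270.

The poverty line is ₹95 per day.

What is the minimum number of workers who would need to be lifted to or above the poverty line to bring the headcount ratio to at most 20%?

1

2 of the 5 workers are poor, so H = 2/5 = 0.400.
A headcount ratio of at most 20% allows at most ⌊0.20 × 5⌋ = 1 poor workers.
So at least 2 − 1 = 1 must be lifted.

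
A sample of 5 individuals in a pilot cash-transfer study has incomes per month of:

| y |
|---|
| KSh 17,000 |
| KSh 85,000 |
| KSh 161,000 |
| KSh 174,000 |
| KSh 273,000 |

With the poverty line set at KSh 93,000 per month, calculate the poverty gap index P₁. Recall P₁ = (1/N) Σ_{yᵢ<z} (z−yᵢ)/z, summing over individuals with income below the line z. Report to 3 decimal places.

0.181

Below z: KSh 17,000, KSh 85,000 (q = 2 of N = 5).
Normalized shortfalls: (93000−17000)/93000 = 0.8172; (93000−85000)/93000 = 0.0860.
Sum of shortfalls = 0.903226; P₁ averages over all N: 0.903226 / 5 = 0.181.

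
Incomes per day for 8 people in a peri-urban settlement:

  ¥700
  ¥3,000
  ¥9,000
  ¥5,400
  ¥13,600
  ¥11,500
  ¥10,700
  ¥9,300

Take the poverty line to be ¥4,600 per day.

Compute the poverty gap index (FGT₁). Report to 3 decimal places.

Poor units: ¥700, ¥3,000 (q = 2 of N = 8).
Gap ratios (z−y)/z: (4600−700)/4600 = 0.8478; (4600−3000)/4600 = 0.3478.
Σ = 1.195652. Dividing by the full population N = 8 gives P₁ = 0.149.

0.149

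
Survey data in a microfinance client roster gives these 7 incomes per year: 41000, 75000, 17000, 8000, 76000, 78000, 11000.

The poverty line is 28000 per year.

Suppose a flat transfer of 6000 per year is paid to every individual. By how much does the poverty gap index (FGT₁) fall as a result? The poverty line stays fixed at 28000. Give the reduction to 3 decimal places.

0.092

Before: below the line — 8000, 11000, 17000; poverty gap index (FGT₁) = 0.24490.
After the 6000 transfer: below the line — 14000, 17000, 23000; poverty gap index (FGT₁) = 0.15306.
Reduction = 0.24490 − 0.15306 = 0.092.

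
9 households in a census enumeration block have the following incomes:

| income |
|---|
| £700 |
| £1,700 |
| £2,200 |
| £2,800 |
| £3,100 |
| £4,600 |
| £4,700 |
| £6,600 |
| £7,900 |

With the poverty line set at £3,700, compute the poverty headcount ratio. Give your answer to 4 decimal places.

5 of the 9 households have income below £3,700.
H = 5/9 = 0.5556.

0.5556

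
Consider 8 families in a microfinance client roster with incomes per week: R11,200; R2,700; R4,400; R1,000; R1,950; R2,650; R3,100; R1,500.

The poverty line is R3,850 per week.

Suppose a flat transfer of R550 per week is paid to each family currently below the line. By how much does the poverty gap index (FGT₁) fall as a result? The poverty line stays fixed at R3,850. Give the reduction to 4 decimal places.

0.1071

Before: below the line — R1,000, R1,500, R1,950, R2,650, R2,700, R3,100; poverty gap index (FGT₁) = 0.331169.
After the R550 transfer: below the line — R1,550, R2,050, R2,500, R3,200, R3,250, R3,650; poverty gap index (FGT₁) = 0.224026.
Reduction = 0.331169 − 0.224026 = 0.1071.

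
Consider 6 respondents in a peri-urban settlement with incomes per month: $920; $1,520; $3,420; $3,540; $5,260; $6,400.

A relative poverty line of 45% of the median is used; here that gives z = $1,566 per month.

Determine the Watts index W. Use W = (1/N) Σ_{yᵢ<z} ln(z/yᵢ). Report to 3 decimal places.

0.094

Below the line: $920, $1,520 (q = 2 of N = 6).
Log gaps: ln(1566/920) = 0.5319; ln(1566/1520) = 0.0298.
W = 0.561720 / 6 = 0.094.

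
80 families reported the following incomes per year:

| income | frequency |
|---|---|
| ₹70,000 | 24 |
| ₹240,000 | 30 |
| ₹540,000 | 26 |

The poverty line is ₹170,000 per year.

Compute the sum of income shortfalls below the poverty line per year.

Below the line: 24×₹70,000 (q = 24 of N = 80).
Individual gaps: 24×(170000−70000) = 2400000.
Aggregate gap = ₹2,400,000.

₹2,400,000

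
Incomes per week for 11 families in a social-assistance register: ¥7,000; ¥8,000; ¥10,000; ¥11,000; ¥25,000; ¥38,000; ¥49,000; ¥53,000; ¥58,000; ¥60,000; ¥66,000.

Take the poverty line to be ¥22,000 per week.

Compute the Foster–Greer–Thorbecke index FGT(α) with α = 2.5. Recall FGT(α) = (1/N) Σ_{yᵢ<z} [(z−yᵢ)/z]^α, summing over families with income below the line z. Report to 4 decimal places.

0.1003

Below the line: ¥7,000, ¥8,000, ¥10,000, ¥11,000 (q = 4 of N = 11).
Relative gaps: (22000−7000)/22000 = 0.6818; (22000−8000)/22000 = 0.6364; (22000−10000)/22000 = 0.5455; (22000−11000)/22000 = 0.5000.
Raised to α = 2.5: 0.38386; 0.32305; 0.21973; 0.17678.
Sum = 1.103414; FGT(2.5) = 1.103414 / 11 = 0.1003.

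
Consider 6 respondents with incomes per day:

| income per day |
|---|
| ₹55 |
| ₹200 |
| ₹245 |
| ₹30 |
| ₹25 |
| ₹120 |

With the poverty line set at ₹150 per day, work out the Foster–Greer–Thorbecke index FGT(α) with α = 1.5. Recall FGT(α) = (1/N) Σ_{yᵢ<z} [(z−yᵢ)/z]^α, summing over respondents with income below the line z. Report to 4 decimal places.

Below z: ₹25, ₹30, ₹55, ₹120 (q = 4 of N = 6).
Relative gaps: (150−25)/150 = 0.8333; (150−30)/150 = 0.8000; (150−55)/150 = 0.6333; (150−120)/150 = 0.2000.
Raised to α = 1.5: 0.76073; 0.71554; 0.50402; 0.08944.
Sum = 2.069731; FGT(1.5) = 2.069731 / 6 = 0.3450.

0.3450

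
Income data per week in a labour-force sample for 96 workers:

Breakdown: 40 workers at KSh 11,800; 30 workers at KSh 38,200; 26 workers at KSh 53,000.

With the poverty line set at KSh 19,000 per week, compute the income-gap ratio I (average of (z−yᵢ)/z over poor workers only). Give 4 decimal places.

Poor units: 40×KSh 11,800 (q = 40 of N = 96).
Relative gaps: 0.3789 (×40); sum = 15.157895.
The income-gap ratio divides by q (the poor only): 15.157895 / 40 = 0.3789.

0.3789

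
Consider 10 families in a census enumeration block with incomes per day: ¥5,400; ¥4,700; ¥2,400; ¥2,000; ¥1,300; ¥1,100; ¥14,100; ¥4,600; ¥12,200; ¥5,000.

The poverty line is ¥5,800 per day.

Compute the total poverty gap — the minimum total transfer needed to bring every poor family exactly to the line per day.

Below z: ¥1,100, ¥1,300, ¥2,000, ¥2,400, ¥4,600, ¥4,700, ¥5,000, ¥5,400 (q = 8 of N = 10).
Individual gaps: 5800−1100 = 4700; 5800−1300 = 4500; 5800−2000 = 3800; 5800−2400 = 3400; 5800−4600 = 1200; 5800−4700 = 1100; 5800−5000 = 800; 5800−5400 = 400.
Aggregate gap = ¥19,900.

¥19,900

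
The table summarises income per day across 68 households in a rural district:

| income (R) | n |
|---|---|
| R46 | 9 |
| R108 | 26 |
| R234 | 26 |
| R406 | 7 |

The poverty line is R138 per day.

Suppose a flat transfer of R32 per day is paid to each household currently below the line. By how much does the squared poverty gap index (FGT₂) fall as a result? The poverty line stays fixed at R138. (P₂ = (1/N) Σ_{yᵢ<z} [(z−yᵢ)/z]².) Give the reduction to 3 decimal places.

0.052

Before: below the line — 9×R46, 26×R108; squared poverty gap index (FGT₂) = 0.07689.
After the R32 transfer: below the line — 9×R78; squared poverty gap index (FGT₂) = 0.02502.
Reduction = 0.07689 − 0.02502 = 0.052.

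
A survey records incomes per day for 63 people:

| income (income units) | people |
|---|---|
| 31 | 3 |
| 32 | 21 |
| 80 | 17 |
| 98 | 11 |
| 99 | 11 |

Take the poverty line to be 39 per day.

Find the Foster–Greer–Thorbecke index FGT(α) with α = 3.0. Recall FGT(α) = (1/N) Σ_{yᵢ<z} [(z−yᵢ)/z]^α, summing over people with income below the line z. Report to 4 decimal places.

0.0023

Below the line: 3×31, 21×32 (q = 24 of N = 63).
Relative gaps: (39−31)/39 = 0.2051 (×3); (39−32)/39 = 0.1795 (×21).
Raised to α = 3.0: 0.00863 (×3); 0.00578 (×21).
Sum = 0.147322; FGT(3.0) = 0.147322 / 63 = 0.0023.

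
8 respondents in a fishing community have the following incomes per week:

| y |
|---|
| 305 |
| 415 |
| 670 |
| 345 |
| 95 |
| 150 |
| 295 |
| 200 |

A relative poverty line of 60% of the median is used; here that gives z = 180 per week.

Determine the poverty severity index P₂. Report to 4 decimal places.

Below z: 95, 150 (q = 2 of N = 8).
Gap ratios (z−y)/z: (180−95)/180 = 0.4722; (180−150)/180 = 0.1667.
Squared: 0.2230; 0.0278.
Sum = 0.250772; P₂ = 0.250772 / 8 = 0.0313.

0.0313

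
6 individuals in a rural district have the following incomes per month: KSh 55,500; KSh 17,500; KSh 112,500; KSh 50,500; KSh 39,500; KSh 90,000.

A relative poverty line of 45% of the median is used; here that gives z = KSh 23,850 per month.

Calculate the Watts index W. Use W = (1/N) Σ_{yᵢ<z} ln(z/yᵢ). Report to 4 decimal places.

Poor units: KSh 17,500 (q = 1 of N = 6).
Log shortfalls: ln(23850/17500) = 0.3096.
W = 0.309583 / 6 = 0.0516.

0.0516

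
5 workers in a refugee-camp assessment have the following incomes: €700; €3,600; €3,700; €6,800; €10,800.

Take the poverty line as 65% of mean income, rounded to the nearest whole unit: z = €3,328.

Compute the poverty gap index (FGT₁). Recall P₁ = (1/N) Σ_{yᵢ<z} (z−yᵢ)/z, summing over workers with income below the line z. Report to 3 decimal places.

Below z: €700 (q = 1 of N = 5).
Shortfall ratios: (3328−700)/3328 = 0.7897.
Sum of shortfalls = 0.789663; P₁ averages over all N: 0.789663 / 5 = 0.158.

0.158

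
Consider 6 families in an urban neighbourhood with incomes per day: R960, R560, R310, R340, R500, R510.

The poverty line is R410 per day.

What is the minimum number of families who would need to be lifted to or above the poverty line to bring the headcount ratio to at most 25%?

1

2 of the 6 families are poor, so H = 2/6 = 0.333.
A headcount ratio of at most 25% allows at most ⌊0.25 × 6⌋ = 1 poor families.
So at least 2 − 1 = 1 must be lifted.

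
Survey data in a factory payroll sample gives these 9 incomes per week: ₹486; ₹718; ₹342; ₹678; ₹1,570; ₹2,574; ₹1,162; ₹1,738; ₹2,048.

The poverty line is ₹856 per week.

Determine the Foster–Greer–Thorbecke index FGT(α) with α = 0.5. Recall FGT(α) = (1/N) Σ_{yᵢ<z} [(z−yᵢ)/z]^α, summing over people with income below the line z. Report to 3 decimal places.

0.254

Incomes under z: ₹342, ₹486, ₹678, ₹718 (q = 4 of N = 9).
Normalized shortfalls: (856−342)/856 = 0.6005; (856−486)/856 = 0.4322; (856−678)/856 = 0.2079; (856−718)/856 = 0.1612.
Raised to α = 0.5: 0.77490; 0.65745; 0.45601; 0.40152.
Sum = 2.289875; FGT(0.5) = 2.289875 / 9 = 0.254.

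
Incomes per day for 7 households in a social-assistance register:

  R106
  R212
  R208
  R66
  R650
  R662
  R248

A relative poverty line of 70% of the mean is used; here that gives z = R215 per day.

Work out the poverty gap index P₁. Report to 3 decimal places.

0.178

Below z: R66, R106, R208, R212 (q = 4 of N = 7).
Normalized shortfalls: (215−66)/215 = 0.6930; (215−106)/215 = 0.5070; (215−208)/215 = 0.0326; (215−212)/215 = 0.0140.
Σ = 1.246512. Dividing by the full population N = 7 gives P₁ = 0.178.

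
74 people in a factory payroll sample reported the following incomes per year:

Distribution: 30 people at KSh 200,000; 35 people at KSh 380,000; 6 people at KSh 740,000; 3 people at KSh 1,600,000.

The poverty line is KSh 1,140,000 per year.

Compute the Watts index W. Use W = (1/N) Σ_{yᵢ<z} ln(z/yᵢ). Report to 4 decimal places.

Below z: 30×KSh 200,000, 35×KSh 380,000, 6×KSh 740,000 (q = 71 of N = 74).
ln(z/y) terms: ln(1140000/200000) = 1.7405 (×30); ln(1140000/380000) = 1.0986 (×35); ln(1140000/740000) = 0.4321 (×6).
W = 93.258215 / 74 = 1.2602.

1.2602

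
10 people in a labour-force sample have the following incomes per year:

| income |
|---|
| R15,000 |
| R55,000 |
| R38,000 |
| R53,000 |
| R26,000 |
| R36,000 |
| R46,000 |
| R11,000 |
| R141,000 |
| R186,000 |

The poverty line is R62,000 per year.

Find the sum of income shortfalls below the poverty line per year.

R216,000

Poor units: R11,000, R15,000, R26,000, R36,000, R38,000, R46,000, R53,000, R55,000 (q = 8 of N = 10).
Individual gaps: 62000−11000 = 51000; 62000−15000 = 47000; 62000−26000 = 36000; 62000−36000 = 26000; 62000−38000 = 24000; 62000−46000 = 16000; 62000−53000 = 9000; 62000−55000 = 7000.
Aggregate gap = R216,000.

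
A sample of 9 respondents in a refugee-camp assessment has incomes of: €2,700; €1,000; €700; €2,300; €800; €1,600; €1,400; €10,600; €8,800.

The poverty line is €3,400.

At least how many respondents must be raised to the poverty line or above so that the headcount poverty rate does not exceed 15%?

6

Currently q = 7 of N = 9 are below the line (H = 0.778).
A headcount ratio of at most 15% allows at most ⌊0.15 × 9⌋ = 1 poor respondents.
So at least 7 − 1 = 6 must be lifted.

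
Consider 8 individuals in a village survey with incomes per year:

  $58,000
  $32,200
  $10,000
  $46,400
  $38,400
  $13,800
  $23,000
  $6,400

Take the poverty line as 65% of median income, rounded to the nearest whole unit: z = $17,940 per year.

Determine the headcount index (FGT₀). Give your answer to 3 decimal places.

0.375

3 of the 8 individuals have income below $17,940.
H = 3/8 = 0.375.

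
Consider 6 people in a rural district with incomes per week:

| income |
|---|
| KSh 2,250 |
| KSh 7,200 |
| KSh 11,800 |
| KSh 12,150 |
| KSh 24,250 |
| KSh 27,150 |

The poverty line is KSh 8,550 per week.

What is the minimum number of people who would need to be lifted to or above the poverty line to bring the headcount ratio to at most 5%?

Currently q = 2 of N = 6 are below the line (H = 0.333).
A headcount ratio of at most 5% allows at most ⌊0.05 × 6⌋ = 0 poor people.
So at least 2 − 0 = 2 must be lifted.

2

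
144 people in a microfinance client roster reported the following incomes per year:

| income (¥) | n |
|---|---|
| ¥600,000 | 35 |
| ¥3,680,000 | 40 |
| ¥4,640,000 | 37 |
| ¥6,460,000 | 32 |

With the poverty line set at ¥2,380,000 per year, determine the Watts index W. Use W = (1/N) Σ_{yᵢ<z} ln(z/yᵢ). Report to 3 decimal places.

Below z: 35×¥600,000 (q = 35 of N = 144).
ln(z/y) terms: ln(2380000/600000) = 1.3779 (×35).
W = 48.227414 / 144 = 0.335.

0.335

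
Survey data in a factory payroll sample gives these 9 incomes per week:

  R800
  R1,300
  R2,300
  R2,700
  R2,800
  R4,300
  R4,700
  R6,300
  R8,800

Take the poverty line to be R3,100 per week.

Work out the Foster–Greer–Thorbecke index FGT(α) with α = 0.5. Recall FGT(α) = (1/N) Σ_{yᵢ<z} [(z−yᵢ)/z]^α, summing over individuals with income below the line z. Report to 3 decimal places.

0.311

Below the line: R800, R1,300, R2,300, R2,700, R2,800 (q = 5 of N = 9).
Shortfall ratios: (3100−800)/3100 = 0.7419; (3100−1300)/3100 = 0.5806; (3100−2300)/3100 = 0.2581; (3100−2700)/3100 = 0.1290; (3100−2800)/3100 = 0.0968.
Raised to α = 0.5: 0.86136; 0.76200; 0.50800; 0.35921; 0.31109.
Sum = 2.801654; FGT(0.5) = 2.801654 / 9 = 0.311.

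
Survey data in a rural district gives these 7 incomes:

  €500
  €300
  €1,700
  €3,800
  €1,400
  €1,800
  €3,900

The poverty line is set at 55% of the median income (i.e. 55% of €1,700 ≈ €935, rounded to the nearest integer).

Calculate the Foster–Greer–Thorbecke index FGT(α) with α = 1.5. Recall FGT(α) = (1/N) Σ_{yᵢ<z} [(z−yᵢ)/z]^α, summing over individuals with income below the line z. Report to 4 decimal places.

Below z: €300, €500 (q = 2 of N = 7).
Relative gaps: (935−300)/935 = 0.6791; (935−500)/935 = 0.4652.
Raised to α = 1.5: 0.55968; 0.31733.
Sum = 0.877018; FGT(1.5) = 0.877018 / 7 = 0.1253.

0.1253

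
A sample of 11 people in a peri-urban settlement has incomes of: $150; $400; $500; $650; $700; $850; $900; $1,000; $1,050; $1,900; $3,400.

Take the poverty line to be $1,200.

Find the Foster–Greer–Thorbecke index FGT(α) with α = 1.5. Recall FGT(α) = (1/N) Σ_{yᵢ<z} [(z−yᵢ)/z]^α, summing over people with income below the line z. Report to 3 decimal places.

0.253

Incomes under z: $150, $400, $500, $650, $700, $850, $900, $1,000, $1,050 (q = 9 of N = 11).
Shortfall ratios: (1200−150)/1200 = 0.8750; (1200−400)/1200 = 0.6667; (1200−500)/1200 = 0.5833; (1200−650)/1200 = 0.4583; (1200−700)/1200 = 0.4167; (1200−850)/1200 = 0.2917; (1200−900)/1200 = 0.2500; (1200−1000)/1200 = 0.1667; (1200−1050)/1200 = 0.1250.
Raised to α = 1.5: 0.81849; 0.54433; 0.44553; 0.31029; 0.26896; 0.15752; 0.12500; 0.06804; 0.04419.
Sum = 2.782351; FGT(1.5) = 2.782351 / 11 = 0.253.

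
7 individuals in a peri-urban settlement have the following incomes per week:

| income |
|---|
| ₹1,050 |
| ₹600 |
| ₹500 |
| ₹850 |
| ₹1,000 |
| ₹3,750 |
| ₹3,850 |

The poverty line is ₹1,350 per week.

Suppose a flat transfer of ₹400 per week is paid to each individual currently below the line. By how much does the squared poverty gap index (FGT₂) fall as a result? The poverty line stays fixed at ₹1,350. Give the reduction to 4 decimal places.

Before: below the line — ₹500, ₹600, ₹850, ₹1,000, ₹1,050; squared poverty gap index (FGT₂) = 0.136978.
After the ₹400 transfer: below the line — ₹900, ₹1,000, ₹1,250; squared poverty gap index (FGT₂) = 0.026259.
Reduction = 0.136978 − 0.026259 = 0.1107.

0.1107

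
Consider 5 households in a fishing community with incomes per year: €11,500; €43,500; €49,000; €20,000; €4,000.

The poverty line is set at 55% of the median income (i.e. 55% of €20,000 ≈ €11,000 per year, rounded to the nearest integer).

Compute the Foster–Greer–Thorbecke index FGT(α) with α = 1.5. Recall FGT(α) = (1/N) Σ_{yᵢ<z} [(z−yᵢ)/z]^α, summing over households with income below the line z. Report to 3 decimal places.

0.102

Below the line: €4,000 (q = 1 of N = 5).
Shortfall ratios: (11000−4000)/11000 = 0.6364.
Raised to α = 1.5: 0.50764.
Sum = 0.507643; FGT(1.5) = 0.507643 / 5 = 0.102.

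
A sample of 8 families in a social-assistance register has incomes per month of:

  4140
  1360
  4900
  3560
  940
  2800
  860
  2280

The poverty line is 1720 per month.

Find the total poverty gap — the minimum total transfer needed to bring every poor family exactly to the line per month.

Below z: 860, 940, 1360 (q = 3 of N = 8).
Individual gaps: 1720−860 = 860; 1720−940 = 780; 1720−1360 = 360.
Aggregate gap = 2000.

2000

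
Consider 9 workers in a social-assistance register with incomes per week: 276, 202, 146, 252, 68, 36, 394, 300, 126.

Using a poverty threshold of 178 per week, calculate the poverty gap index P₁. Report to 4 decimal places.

Below z: 36, 68, 126, 146 (q = 4 of N = 9).
Gap ratios (z−y)/z: (178−36)/178 = 0.7978; (178−68)/178 = 0.6180; (178−126)/178 = 0.2921; (178−146)/178 = 0.1798.
Σ = 1.887640. Dividing by the full population N = 9 gives P₁ = 0.2097.

0.2097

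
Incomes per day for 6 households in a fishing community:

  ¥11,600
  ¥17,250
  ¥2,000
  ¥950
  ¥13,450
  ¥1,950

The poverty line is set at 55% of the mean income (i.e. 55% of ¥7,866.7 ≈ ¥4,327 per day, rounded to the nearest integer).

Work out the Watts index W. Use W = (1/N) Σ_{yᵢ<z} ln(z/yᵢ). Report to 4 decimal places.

Below z: ¥950, ¥1,950, ¥2,000 (q = 3 of N = 6).
Log shortfalls: ln(4327/950) = 1.5162; ln(4327/1950) = 0.7970; ln(4327/2000) = 0.7717.
W = 3.084940 / 6 = 0.5142.

0.5142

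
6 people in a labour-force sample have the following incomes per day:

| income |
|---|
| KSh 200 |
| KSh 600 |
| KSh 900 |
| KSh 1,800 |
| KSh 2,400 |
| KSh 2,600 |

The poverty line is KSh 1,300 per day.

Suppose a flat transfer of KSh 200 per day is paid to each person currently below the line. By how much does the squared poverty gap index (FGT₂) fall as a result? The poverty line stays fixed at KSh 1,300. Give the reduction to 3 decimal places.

0.075

Before: below the line — KSh 200, KSh 600, KSh 900; squared poverty gap index (FGT₂) = 0.18343.
After the KSh 200 transfer: below the line — KSh 400, KSh 800, KSh 1,100; squared poverty gap index (FGT₂) = 0.10848.
Reduction = 0.18343 − 0.10848 = 0.075.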